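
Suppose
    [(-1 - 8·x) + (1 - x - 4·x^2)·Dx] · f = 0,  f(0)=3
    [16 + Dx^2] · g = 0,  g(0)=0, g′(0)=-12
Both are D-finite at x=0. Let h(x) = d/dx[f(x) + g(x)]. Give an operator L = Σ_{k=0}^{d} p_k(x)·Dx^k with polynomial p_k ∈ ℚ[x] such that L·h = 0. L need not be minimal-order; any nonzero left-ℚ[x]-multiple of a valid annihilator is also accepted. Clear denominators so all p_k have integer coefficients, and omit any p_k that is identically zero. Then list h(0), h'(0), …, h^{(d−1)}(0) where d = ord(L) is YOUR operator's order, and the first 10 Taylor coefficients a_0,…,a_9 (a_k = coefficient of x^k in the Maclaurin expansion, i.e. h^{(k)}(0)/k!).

f: a_k = 3, 3, 15, 27, 87, 195, 543, 1323, 3495, 8787, …
g: a_k = 0, -12, 0, 32, 0, -128/5, 0, 1024/105, 0, -2048/945, …
L₀ := lclm(L_f,L_g); ord L₀ ≤ 1+2.
h=h₀': d/dx-closure on L₀ ⇒ L.
L = (6848 + 35072·x + 150784·x^2 + 87040·x^3 + 204800·x^4 + 147456·x^5 + 196608·x^6) + (-560 - 4048·x + 5184·x^2 + 13952·x^3 + 2560·x^4 + 18432·x^5 + 57344·x^6 + 65536·x^7)·Dx + (428 + 2192·x + 9424·x^2 + 5440·x^3 + 12800·x^4 + 9216·x^5 + 12288·x^6)·Dx^2 + (-35 - 253·x + 324·x^2 + 872·x^3 + 160·x^4 + 1152·x^5 + 3584·x^6 + 4096·x^7)·Dx^3  (order 3).
h: a_k = -9, 30, 177, 348, 847, 3258, 139939/15, 27960, 8301667/105, 227670, …
ICs: h(0) = -9, h′(0) = 30, h′′(0) = 354.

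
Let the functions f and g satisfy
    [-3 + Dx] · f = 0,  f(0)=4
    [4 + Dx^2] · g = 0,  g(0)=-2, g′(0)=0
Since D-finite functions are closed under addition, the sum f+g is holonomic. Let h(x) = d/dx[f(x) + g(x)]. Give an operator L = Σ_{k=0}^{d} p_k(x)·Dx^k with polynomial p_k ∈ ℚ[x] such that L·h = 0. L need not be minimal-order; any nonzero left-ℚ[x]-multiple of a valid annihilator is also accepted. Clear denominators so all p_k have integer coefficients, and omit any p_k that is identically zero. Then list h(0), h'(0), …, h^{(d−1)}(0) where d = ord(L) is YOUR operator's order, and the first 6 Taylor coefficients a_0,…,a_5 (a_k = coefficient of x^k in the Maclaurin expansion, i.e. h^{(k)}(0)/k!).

L = 12 - 4·Dx + 3·Dx^2 - Dx^3  (order 3).
h: a_k = 12, 44, 54, 146/3, 81/2, 761/30, …
ICs: h(0) = 12, h′(0) = 44, h′′(0) = 108.

f: a_k = 4, 12, 18, 18, 27/2, 81/10, …
g: a_k = -2, 0, 4, 0, -4/3, 0, …
Sum ⇒ L₀ = lclm(L_f,L_g) in ℚ(x)⟨Dx⟩.
h=h₀': d/dx-closure on L₀ ⇒ L.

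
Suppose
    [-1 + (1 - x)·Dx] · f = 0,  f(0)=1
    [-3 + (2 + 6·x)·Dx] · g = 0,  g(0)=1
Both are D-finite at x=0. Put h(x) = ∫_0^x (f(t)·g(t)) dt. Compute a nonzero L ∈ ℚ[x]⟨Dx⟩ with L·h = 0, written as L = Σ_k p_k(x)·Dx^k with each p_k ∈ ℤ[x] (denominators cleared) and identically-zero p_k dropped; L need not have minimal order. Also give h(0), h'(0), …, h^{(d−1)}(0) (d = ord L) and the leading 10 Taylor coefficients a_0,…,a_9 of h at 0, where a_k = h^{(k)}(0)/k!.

f: a_k = 1, 1, 1, 1, 1, 1, 1, 1, 1, 1, …
g: a_k = 1, 3/2, -9/8, 27/16, -405/128, 1701/256, -15309/1024, 72171/2048, -2814669/32768, 14073345/65536, …
f·g: L₀ = L_f ⊗_s L_g, ord ≤ 1·1.
h=∫₀ˣh₀: take L = L₀·Dx.
L = (5 + 3·x)·Dx + (-2 - 4·x + 6·x^2)·Dx^2  (order 2).
h: a_k = 0, 1, 5/4, 11/24, 49/64, -13/640, 1675/1536, -8609/7168, 54953/16384, -1935421/294912, …
ICs: h(0) = 0, h′(0) = 1.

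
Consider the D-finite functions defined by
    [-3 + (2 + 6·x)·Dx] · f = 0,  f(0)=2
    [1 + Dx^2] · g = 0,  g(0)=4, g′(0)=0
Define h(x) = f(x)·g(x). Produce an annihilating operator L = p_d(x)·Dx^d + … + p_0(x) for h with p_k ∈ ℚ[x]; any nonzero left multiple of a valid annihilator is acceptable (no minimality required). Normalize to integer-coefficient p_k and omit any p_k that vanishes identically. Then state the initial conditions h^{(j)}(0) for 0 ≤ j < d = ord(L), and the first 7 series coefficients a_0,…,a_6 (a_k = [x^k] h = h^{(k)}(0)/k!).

L = (31 + 24·x + 36·x^2) + (-12 - 36·x)·Dx + (4 + 24·x + 36·x^2)·Dx^2  (order 2).
h: a_k = 8, 12, -13, 15/2, -983/48, 1501/32, -618229/5760, …
ICs: h(0) = 8, h′(0) = 12.

f: a_k = 2, 3, -9/4, 27/8, -405/64, 1701/128, -15309/512, …
g: a_k = 4, 0, -2, 0, 1/6, 0, -1/180, …
Product ⇒ symmetric product L₀, ord ≤ 2.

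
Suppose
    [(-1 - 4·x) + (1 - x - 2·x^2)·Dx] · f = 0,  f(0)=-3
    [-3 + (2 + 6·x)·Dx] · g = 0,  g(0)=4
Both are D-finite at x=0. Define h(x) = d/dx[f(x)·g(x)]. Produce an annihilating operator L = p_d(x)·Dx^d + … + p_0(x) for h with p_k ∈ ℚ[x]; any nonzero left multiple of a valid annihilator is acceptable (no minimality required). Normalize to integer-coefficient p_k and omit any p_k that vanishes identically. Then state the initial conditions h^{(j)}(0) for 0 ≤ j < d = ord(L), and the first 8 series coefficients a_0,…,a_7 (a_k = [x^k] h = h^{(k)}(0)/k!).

f: a_k = -3, -3, -9, -15, -33, -63, -129, -255, …
g: a_k = 4, 6, -9/2, 27/4, -405/32, 1701/64, -15309/256, 72171/512, …
h₀=f·g: eliminate ⇒ L₀, order ≤ 1·1.
Differentiate: ansatz ord ≤ ord L₀ ⇒ L.
L = (27 + 282·x + 663·x^2 + 660·x^3 + 540·x^4) + (-10 - 42·x - 30·x^2 + 98·x^3 + 312·x^4 + 216·x^5)·Dx  (order 1).
h: a_k = -30, -81, -1449/4, -5241/8, -155205/64, -486279/128, -7261485/512, -18527625/1024, …
ICs: h(0) = -30.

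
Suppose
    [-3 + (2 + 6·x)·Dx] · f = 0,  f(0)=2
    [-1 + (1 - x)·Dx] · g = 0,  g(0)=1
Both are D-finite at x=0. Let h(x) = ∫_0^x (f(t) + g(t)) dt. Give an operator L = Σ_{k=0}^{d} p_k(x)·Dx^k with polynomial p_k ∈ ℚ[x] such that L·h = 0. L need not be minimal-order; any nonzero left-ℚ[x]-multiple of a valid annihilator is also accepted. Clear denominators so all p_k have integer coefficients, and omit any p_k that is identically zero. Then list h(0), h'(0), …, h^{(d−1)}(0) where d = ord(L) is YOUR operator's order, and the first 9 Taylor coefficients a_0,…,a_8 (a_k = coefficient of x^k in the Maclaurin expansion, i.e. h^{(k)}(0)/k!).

f: a_k = 2, 3, -9/4, 27/8, -405/64, 1701/128, -15309/512, 72171/1024, -2814669/16384, …
g: a_k = 1, 1, 1, 1, 1, 1, 1, 1, 1, …
h₀=f+g: left-lcm gives L₀, ord ≤ 2.
∫: right-multiply L₀ by Dx.
L = (21 + 27·x)·Dx + (-17 - 30·x - 81·x^2)·Dx^2 + (-2 + 14·x + 42·x^2 - 54·x^3)·Dx^3  (order 3).
h: a_k = 0, 3, 2, -5/12, 35/32, -341/320, 1829/768, -14797/3584, 73195/8192, …
ICs: h(0) = 0, h′(0) = 3, h′′(0) = 4.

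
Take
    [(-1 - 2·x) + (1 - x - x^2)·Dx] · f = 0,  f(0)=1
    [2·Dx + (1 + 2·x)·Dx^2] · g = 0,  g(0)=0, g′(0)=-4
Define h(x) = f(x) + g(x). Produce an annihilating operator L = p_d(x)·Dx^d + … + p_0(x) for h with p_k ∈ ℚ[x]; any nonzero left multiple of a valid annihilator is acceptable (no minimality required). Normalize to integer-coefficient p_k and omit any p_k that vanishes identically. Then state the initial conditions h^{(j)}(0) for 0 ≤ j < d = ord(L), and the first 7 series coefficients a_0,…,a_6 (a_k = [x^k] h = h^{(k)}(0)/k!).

L = (34 + 92·x + 116·x^2 + 48·x^3 + 24·x^4)·Dx + (5 + 60·x + 170·x^2 + 180·x^3 + 100·x^4 + 40·x^5)·Dx^2 + (-3 - 11·x - 5·x^2 + 20·x^3 + 30·x^4 + 24·x^5 + 8·x^6)·Dx^3  (order 3).
h: a_k = 1, -3, 6, -7/3, 13, -24/5, 103/3, …
ICs: h(0) = 1, h′(0) = -3, h′′(0) = 12.

f: a_k = 1, 1, 2, 3, 5, 8, 13, …
g: a_k = 0, -4, 4, -16/3, 8, -64/5, 64/3, …
Weyl lclm of L_f,L_g ⇒ L₀ (ord ≤ 3).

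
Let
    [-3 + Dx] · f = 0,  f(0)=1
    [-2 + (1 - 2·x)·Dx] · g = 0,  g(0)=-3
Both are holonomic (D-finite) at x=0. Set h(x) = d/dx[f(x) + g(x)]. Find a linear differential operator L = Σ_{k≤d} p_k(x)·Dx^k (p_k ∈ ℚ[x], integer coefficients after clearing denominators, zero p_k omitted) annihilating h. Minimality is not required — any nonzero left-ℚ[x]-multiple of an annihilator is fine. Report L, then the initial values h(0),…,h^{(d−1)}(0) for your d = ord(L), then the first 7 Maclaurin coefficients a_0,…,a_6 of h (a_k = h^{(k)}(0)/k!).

L = (36 + 72·x) + (-15 - 36·x + 36·x^2)·Dx + (1 + 4·x - 12·x^2)·Dx^2  (order 2).
h: a_k = -3, -15, -117/2, -357/2, -3759/8, -45837/40, -214797/80, …
ICs: h(0) = -3, h′(0) = -15.

f: a_k = 1, 3, 9/2, 9/2, 27/8, 81/40, 81/80, …
g: a_k = -3, -6, -12, -24, -48, -96, -192, …
Sum ⇒ L₀ = lclm(L_f,L_g) in ℚ(x)⟨Dx⟩.
h=h₀': d/dx-closure on L₀ ⇒ L.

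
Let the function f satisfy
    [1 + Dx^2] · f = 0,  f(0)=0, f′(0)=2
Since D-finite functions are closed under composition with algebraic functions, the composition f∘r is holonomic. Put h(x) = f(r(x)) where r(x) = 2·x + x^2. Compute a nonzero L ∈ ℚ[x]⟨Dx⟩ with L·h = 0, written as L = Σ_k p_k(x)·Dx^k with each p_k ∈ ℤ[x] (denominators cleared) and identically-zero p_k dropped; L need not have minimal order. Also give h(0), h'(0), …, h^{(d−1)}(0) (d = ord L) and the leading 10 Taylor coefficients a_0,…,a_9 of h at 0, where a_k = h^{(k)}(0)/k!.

L = (4 + 12·x + 12·x^2 + 4·x^3) - Dx + (1 + x)·Dx^2  (order 2).
h: a_k = 0, 4, 2, -8/3, -4, -22/15, 1, 404/315, 22/45, -551/5670, …
ICs: h(0) = 0, h′(0) = 4.

f: a_k = 0, 2, 0, -1/3, 0, 1/60, 0, -1/2520, 0, 1/181440, …
Change of var in L_f (x↦r) gives L₀.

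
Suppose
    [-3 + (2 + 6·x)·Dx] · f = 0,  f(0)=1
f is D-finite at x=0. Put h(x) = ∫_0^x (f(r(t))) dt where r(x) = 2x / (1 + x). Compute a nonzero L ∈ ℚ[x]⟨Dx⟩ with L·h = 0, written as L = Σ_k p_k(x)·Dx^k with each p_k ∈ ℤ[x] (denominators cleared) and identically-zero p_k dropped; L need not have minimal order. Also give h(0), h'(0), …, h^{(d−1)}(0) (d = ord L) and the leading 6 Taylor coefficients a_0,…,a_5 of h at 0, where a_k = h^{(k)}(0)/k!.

f: a_k = 1, 3/2, -9/8, 27/16, -405/128, 1701/256, …
f∘r: x↦r, Dx↦Dx/r' in L_f ⇒ L₀.
h=∫h₀ ⇒ L = L₀·Dx.
L = -3·Dx + (1 + 8·x + 7·x^2)·Dx^2  (order 2).
h: a_k = 0, 1, 3/2, -5/2, 51/8, -861/40, …
ICs: h(0) = 0, h′(0) = 1.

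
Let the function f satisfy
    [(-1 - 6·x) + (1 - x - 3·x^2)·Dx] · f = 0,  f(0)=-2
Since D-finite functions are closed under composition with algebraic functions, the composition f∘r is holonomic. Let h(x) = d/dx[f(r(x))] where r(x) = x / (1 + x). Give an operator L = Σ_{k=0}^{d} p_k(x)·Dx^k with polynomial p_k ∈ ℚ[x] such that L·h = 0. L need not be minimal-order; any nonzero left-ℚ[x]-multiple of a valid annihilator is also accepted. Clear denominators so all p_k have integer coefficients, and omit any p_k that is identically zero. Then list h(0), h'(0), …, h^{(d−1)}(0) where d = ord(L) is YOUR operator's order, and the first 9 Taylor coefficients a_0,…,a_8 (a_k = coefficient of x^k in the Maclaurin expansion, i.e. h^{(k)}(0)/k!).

f: a_k = -2, -2, -8, -14, -38, -80, -194, -434, -1016, …
h₀=f(r): pull back L_f along r ⇒ L₀.
Differentiate: ansatz ord ≤ ord L₀ ⇒ L.
L = (6 + 18·x + 72·x^2 + 42·x^3) + (-1 - 9·x - 12·x^2 + 17·x^3 + 21·x^4)·Dx  (order 1).
h: a_k = -2, -12, 0, -72, 90, -432, 882, -2736, 6480, …
ICs: h(0) = -2.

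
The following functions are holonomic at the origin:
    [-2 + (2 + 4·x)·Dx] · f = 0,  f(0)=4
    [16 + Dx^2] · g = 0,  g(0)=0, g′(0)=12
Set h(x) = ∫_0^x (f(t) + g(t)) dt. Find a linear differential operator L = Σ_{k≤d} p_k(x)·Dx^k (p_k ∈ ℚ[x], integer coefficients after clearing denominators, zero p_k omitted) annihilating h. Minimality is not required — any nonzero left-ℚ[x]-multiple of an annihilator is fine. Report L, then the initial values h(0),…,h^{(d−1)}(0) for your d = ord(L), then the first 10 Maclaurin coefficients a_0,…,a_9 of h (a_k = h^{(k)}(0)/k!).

L = (-304 - 1024·x - 1024·x^2)·Dx + (240 + 1504·x + 3072·x^2 + 2048·x^3)·Dx^2 + (-19 - 64·x - 64·x^2)·Dx^3 + (15 + 94·x + 192·x^2 + 128·x^3)·Dx^4  (order 4).
h: a_k = 0, 4, 8, -2/3, -15/2, -1/2, 97/20, -3/4, -631/3360, -143/96, …
ICs: h(0) = 0, h′(0) = 4, h′′(0) = 16, h′′′(0) = -4.

f: a_k = 4, 4, -2, 2, -5/2, 7/2, -21/4, 33/4, -429/32, 715/32, …
g: a_k = 0, 12, 0, -32, 0, 128/5, 0, -1024/105, 0, 2048/945, …
Sum ⇒ L₀ = lclm(L_f,L_g) in ℚ(x)⟨Dx⟩.
h=∫h₀ ⇒ L = L₀·Dx.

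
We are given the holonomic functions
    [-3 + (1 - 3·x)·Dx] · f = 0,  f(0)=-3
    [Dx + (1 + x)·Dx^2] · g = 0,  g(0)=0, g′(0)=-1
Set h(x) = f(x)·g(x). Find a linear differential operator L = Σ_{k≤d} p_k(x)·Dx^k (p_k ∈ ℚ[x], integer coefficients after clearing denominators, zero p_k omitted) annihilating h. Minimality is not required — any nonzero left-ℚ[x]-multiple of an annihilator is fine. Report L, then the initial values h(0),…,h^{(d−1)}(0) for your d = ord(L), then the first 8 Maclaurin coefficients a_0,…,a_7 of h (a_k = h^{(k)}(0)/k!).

f: a_k = -3, -9, -27, -81, -243, -729, -2187, -6561, …
g: a_k = 0, -1, 1/2, -1/3, 1/4, -1/5, 1/6, -1/7, …
Product ⇒ symmetric product L₀, ord ≤ 2.
L = 3 + (5 + 9·x)·Dx + (-1 + 2·x + 3·x^2)·Dx^2  (order 2).
h: a_k = 0, 3, 15/2, 47/2, 279/4, 4197/20, 12581/20, 264261/140, …
ICs: h(0) = 0, h′(0) = 3.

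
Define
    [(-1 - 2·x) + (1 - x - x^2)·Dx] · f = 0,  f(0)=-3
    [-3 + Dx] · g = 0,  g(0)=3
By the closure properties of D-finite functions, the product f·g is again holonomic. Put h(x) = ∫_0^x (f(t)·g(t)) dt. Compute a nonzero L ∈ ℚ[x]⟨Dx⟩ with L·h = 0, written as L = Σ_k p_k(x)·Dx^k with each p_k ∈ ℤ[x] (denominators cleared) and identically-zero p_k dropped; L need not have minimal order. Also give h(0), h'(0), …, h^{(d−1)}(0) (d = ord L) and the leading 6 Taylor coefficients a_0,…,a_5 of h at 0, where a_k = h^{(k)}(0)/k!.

L = (4 - x - 3·x^2)·Dx + (-1 + x + x^2)·Dx^2  (order 2).
h: a_k = 0, -9, -18, -57/2, -81/2, -2223/40, …
ICs: h(0) = 0, h′(0) = -9.

f: a_k = -3, -3, -6, -9, -15, -24, …
g: a_k = 3, 9, 27/2, 27/2, 81/8, 243/40, …
L₀ := L_f ⊗_s L_g (sym. prod.), ord ≤ 1.
h=∫h₀ ⇒ L = L₀·Dx.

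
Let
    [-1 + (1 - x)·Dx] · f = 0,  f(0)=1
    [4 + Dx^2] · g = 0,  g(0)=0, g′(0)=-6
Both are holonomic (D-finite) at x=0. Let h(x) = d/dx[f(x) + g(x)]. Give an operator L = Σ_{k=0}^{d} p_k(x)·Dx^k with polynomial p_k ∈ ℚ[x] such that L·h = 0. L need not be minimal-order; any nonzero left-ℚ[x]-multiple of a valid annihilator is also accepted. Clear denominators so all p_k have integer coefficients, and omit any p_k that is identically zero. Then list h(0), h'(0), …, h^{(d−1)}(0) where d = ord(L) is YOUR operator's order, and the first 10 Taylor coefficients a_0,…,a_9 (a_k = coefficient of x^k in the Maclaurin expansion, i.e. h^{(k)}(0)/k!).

f: a_k = 1, 1, 1, 1, 1, 1, 1, 1, 1, 1, …
g: a_k = 0, -6, 0, 4, 0, -4/5, 0, 8/105, 0, -4/945, …
L₀ := lclm(L_f,L_g); ord L₀ ≤ 1+2.
h=h₀': d/dx-closure on L₀ ⇒ L.
L = (64 - 32·x + 16·x^2) + (-20 + 36·x - 24·x^2 + 8·x^3)·Dx + (16 - 8·x + 4·x^2)·Dx^2 + (-5 + 9·x - 6·x^2 + 2·x^3)·Dx^3  (order 3).
h: a_k = -5, 2, 15, 4, 1, 6, 113/15, 8, 941/105, 10, …
ICs: h(0) = -5, h′(0) = 2, h′′(0) = 30.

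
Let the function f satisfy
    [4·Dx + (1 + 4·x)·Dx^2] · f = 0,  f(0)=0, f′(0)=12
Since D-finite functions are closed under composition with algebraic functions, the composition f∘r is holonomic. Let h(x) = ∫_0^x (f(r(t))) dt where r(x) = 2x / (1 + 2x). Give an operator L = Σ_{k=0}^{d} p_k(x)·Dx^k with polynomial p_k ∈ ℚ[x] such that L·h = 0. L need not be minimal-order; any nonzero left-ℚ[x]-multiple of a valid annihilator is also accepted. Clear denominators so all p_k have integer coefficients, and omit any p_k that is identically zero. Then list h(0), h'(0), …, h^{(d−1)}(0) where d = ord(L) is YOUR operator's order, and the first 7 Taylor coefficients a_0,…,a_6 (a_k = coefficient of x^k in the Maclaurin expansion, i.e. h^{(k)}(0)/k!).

L = (12 + 40·x)·Dx^2 + (1 + 12·x + 20·x^2)·Dx^3  (order 3).
h: a_k = 0, 0, 12, -48, 248, -7488/5, 49984/5, …
ICs: h(0) = 0, h′(0) = 0, h′′(0) = 24.

f: a_k = 0, 12, -24, 64, -192, 3072/5, -2048, …
h₀=f(r): pull back L_f along r ⇒ L₀.
h=∫h₀ ⇒ L = L₀·Dx.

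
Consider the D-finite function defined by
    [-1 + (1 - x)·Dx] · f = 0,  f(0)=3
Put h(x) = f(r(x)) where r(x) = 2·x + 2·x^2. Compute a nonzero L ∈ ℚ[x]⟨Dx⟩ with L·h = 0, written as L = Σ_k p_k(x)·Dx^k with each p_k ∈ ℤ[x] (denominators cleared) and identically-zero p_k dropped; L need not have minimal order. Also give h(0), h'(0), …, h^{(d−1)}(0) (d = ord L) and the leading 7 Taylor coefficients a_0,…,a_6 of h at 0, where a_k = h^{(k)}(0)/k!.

f: a_k = 3, 3, 3, 3, 3, 3, 3, …
Change of var in L_f (x↦r) gives L₀.
L = (2 + 4·x) + (-1 + 2·x + 2·x^2)·Dx  (order 1).
h: a_k = 3, 6, 18, 48, 132, 360, 984, …
ICs: h(0) = 3.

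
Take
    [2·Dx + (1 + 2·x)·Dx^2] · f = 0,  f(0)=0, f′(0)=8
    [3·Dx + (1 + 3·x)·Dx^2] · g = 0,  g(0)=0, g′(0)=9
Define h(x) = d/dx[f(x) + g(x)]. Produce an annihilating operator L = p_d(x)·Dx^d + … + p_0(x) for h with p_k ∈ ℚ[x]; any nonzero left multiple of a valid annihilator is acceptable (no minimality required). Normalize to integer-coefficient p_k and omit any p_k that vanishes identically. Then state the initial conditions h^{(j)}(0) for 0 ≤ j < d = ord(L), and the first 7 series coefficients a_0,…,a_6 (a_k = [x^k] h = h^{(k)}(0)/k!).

f: a_k = 0, 8, -8, 32/3, -16, 128/5, -128/3, …
g: a_k = 0, 9, -27/2, 27, -243/4, 729/5, -729/2, …
L₀ := lclm(L_f,L_g); ord L₀ ≤ 2+2.
Differentiate: ansatz ord ≤ ord L₀ ⇒ L.
L = 12 + (10 + 24·x)·Dx + (1 + 5·x + 6·x^2)·Dx^2  (order 2).
h: a_k = 17, -43, 113, -307, 857, -2443, 7073, …
ICs: h(0) = 17, h′(0) = -43.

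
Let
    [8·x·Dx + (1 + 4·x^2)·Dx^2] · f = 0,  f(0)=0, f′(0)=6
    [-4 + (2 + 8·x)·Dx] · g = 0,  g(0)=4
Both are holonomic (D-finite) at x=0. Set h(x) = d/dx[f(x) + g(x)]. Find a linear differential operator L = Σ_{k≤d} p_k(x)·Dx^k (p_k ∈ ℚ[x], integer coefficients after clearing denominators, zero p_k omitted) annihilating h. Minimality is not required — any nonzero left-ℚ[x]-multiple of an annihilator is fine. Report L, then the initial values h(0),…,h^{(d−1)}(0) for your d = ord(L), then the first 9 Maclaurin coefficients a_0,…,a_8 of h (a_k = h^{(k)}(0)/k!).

f: a_k = 0, 6, 0, -8, 0, 96/5, 0, -384/7, 0, …
g: a_k = 4, 8, -8, 16, -40, 112, -336, 1056, -3432, …
L₀ := lclm(L_f,L_g); ord L₀ ≤ 2+1.
h₀' ⇒ L via d/dx closure of L₀.
L = (-8 - 80·x + 96·x^2 + 192·x^3) + (-10 - 32·x - 64·x^2 + 384·x^3 + 672·x^4)·Dx + (-1 + 24·x^2 + 48·x^3 + 112·x^4 + 192·x^5)·Dx^2  (order 2).
h: a_k = 14, -16, 24, -160, 656, -2016, 7008, -27456, 104496, …
ICs: h(0) = 14, h′(0) = -16.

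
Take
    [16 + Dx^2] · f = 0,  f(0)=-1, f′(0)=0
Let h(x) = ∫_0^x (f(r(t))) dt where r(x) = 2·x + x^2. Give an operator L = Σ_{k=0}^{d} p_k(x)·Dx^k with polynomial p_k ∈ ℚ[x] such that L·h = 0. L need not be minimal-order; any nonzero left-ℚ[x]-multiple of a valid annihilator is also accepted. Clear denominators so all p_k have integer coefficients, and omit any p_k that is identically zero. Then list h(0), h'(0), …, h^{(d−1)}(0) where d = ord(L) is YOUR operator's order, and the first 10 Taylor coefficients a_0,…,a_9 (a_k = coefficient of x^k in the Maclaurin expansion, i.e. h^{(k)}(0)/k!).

L = (64 + 192·x + 192·x^2 + 64·x^3)·Dx - Dx^2 + (1 + x)·Dx^3  (order 3).
h: a_k = 0, -1, 0, 32/3, 8, -488/15, -512/9, 4864/315, 1888/15, 295648/2835, …
ICs: h(0) = 0, h′(0) = -1, h′′(0) = 0.

f: a_k = -1, 0, 8, 0, -32/3, 0, 256/45, 0, -512/315, 0, …
L₀ from L_f via x↦r, Dx↦r'^{-1}Dx.
Integrate: L := L₀·Dx.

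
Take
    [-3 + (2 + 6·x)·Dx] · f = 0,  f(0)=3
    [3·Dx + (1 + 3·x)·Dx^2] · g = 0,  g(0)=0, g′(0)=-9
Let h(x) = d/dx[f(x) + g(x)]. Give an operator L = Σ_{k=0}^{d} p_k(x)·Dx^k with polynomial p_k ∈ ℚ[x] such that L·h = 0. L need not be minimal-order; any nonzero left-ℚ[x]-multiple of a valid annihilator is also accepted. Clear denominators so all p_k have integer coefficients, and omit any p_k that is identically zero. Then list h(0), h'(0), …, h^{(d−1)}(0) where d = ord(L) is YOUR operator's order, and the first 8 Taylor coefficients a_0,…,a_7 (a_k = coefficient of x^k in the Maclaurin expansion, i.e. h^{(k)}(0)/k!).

f: a_k = 3, 9/2, -27/8, 81/16, -1215/128, 5103/256, -45927/1024, 216513/2048, …
g: a_k = 0, -9, 27/2, -27, 243/4, -729/5, 729/2, -6561/7, …
L₀ := lclm(L_f,L_g); ord L₀ ≤ 1+2.
Differentiate: ansatz ord ≤ ord L₀ ⇒ L.
L = 9 + (15 + 45·x)·Dx + (2 + 12·x + 18·x^2)·Dx^2  (order 2).
h: a_k = -9/2, 81/4, -1053/16, 6561/32, -161109/256, 981963/512, -11921337/2048, 72177561/4096, …
ICs: h(0) = -9/2, h′(0) = 81/4.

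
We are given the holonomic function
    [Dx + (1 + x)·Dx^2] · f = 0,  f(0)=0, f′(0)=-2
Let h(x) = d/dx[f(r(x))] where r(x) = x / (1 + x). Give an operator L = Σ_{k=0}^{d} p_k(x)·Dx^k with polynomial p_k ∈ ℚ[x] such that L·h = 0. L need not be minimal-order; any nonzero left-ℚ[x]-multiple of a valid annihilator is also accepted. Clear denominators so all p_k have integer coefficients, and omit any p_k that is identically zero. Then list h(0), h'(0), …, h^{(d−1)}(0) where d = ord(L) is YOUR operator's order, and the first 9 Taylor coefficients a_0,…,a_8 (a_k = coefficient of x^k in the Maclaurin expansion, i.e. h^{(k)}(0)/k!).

f: a_k = 0, -2, 1, -2/3, 1/2, -2/5, 1/3, -2/7, 1/4, …
Change of var in L_f (x↦r) gives L₀.
Differentiate: ansatz ord ≤ ord L₀ ⇒ L.
L = (3 + 4·x) + (1 + 3·x + 2·x^2)·Dx  (order 1).
h: a_k = -2, 6, -14, 30, -62, 126, -254, 510, -1022, …
ICs: h(0) = -2.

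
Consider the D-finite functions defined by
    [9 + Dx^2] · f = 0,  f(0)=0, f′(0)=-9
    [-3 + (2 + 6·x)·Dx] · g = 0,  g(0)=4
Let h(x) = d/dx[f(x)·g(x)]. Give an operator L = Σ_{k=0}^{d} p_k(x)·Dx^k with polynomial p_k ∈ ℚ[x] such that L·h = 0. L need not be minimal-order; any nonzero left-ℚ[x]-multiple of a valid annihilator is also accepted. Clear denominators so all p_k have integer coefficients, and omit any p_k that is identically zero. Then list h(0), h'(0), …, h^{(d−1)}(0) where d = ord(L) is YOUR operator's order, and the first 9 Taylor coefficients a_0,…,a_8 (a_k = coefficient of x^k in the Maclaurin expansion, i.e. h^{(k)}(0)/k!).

f: a_k = 0, -9, 0, 27/2, 0, -243/40, 0, 729/560, 0, …
g: a_k = 4, 6, -9/2, 27/4, -405/32, 1701/64, -15309/256, 72171/512, -2814669/8192, …
Product ⇒ symmetric product L₀, ord ≤ 2.
Derive L from L₀ (diff closure).
L = (477 + 3888·x + 11016·x^2 + 15552·x^3 + 11664·x^4) + (-12 - 324·x - 1296·x^2 - 1296·x^3)·Dx + (28 + 264·x + 972·x^2 + 1728·x^3 + 1296·x^4)·Dx^2  (order 2).
h: a_k = -36, -108, 567/2, 81, 4617/32, -177147/160, 716607/256, -16898949/2240, 1215589275/57344, …
ICs: h(0) = -36, h′(0) = -108.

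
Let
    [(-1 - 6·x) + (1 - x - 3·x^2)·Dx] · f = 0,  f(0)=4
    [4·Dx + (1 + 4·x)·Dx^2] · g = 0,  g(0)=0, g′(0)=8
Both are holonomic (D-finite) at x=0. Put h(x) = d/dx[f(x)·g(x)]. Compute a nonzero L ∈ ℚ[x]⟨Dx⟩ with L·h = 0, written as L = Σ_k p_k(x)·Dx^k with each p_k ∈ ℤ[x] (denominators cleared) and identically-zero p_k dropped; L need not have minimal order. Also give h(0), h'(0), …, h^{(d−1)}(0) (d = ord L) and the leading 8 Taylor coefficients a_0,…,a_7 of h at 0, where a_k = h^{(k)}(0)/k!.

f: a_k = 4, 4, 16, 28, 76, 160, 388, 868, …
g: a_k = 0, 8, -16, 128/3, -128, 2048/5, -4096/3, 32768/7, …
Sym-product of L_f,L_g gives L₀ (≤ ord 2).
h₀' ⇒ L via d/dx closure of L₀.
L = (218 + 1080·x + 2592·x^2) + (-1 + 142·x + 1224·x^2 + 2016·x^3)·Dx + (-5 - 39·x - 37·x^2 + 228·x^3 + 288·x^4)·Dx^2  (order 2).
h: a_k = 32, -64, 704, -4480/3, 29536/3, -138368/5, 2102048/15, -49856768/105, …
ICs: h(0) = 32, h′(0) = -64.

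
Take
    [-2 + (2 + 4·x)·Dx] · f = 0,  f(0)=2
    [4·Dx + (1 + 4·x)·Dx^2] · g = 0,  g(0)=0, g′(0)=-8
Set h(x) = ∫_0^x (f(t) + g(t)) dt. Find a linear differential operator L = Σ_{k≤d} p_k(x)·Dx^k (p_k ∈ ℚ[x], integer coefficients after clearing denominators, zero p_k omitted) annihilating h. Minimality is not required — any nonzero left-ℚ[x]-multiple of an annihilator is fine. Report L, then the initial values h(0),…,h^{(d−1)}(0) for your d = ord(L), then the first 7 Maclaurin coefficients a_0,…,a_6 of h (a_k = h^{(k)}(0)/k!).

L = (20 + 16·x)·Dx^2 + (29 + 104·x + 80·x^2)·Dx^3 + (3 + 22·x + 48·x^2 + 32·x^3)·Dx^4  (order 4).
h: a_k = 0, 2, -3, 5, -125/12, 507/20, -2719/40, …
ICs: h(0) = 0, h′(0) = 2, h′′(0) = -6, h′′′(0) = 30.

f: a_k = 2, 2, -1, 1, -5/4, 7/4, -21/8, …
g: a_k = 0, -8, 16, -128/3, 128, -2048/5, 4096/3, …
Sum ⇒ L₀ = lclm(L_f,L_g) in ℚ(x)⟨Dx⟩.
h=∫h₀ ⇒ L = L₀·Dx.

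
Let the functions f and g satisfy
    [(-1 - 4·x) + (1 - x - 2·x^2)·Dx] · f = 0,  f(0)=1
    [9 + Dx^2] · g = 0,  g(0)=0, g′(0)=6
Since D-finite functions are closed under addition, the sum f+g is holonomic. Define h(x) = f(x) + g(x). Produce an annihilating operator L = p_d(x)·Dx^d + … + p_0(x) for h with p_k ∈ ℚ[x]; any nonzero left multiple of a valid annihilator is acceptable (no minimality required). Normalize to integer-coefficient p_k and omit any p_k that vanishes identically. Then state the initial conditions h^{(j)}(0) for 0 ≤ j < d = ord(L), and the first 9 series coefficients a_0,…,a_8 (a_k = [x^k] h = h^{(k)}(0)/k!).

f: a_k = 1, 1, 3, 5, 11, 21, 43, 85, 171, …
g: a_k = 0, 6, 0, -9, 0, 81/20, 0, -243/280, 0, …
Sum ⇒ L₀ = lclm(L_f,L_g) in ℚ(x)⟨Dx⟩.
L = (117 + 486·x + 135·x^2 + 360·x^3 + 540·x^4 + 432·x^5) + (-45 + 63·x + 81·x^2 - 153·x^3 - 18·x^4 + 324·x^5 + 216·x^6)·Dx + (13 + 54·x + 15·x^2 + 40·x^3 + 60·x^4 + 48·x^5)·Dx^2 + (-5 + 7·x + 9·x^2 - 17·x^3 - 2·x^4 + 36·x^5 + 24·x^6)·Dx^3  (order 3).
h: a_k = 1, 7, 3, -4, 11, 501/20, 43, 23557/280, 171, …
ICs: h(0) = 1, h′(0) = 7, h′′(0) = 6.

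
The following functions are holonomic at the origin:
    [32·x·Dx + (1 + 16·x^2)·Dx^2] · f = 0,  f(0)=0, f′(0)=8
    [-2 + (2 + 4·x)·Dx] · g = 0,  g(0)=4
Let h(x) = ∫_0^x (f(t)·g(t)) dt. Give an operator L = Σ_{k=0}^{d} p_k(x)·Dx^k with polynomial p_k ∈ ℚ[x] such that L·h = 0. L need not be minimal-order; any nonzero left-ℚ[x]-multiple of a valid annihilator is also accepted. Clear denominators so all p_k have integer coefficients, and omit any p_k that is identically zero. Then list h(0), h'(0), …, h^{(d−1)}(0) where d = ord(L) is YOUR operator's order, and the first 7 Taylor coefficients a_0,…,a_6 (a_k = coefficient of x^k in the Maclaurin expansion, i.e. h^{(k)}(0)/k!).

f: a_k = 0, 8, 0, -128/3, 0, 2048/5, 0, …
g: a_k = 4, 4, -2, 2, -5/2, 7/2, -21/4, …
L₀ := L_f ⊗_s L_g (sym. prod.), ord ≤ 2.
∫: right-multiply L₀ by Dx.
L = (3 - 32·x - 16·x^2)·Dx + (-2 + 28·x + 96·x^2 + 64·x^3)·Dx^2 + (1 + 4·x + 20·x^2 + 64·x^3 + 64·x^4)·Dx^3  (order 3).
h: a_k = 0, 0, 16, 32/3, -140/3, -464/15, 12778/45, …
ICs: h(0) = 0, h′(0) = 0, h′′(0) = 32.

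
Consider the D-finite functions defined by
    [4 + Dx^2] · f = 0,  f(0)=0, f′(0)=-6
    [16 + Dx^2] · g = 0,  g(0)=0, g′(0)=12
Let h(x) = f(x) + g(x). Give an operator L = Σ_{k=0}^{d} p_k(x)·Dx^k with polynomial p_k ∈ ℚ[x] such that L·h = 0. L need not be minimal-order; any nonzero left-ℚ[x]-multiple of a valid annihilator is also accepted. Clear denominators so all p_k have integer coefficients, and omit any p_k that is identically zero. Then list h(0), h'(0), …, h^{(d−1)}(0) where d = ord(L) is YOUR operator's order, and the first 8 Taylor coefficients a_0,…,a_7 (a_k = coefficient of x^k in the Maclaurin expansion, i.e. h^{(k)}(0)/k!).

L = 64 + 20·Dx^2 + Dx^4  (order 4).
h: a_k = 0, 6, 0, -28, 0, 124/5, 0, -1016/105, …
ICs: h(0) = 0, h′(0) = 6, h′′(0) = 0, h′′′(0) = -168.

f: a_k = 0, -6, 0, 4, 0, -4/5, 0, 8/105, …
g: a_k = 0, 12, 0, -32, 0, 128/5, 0, -1024/105, …
Weyl lclm of L_f,L_g ⇒ L₀ (ord ≤ 4).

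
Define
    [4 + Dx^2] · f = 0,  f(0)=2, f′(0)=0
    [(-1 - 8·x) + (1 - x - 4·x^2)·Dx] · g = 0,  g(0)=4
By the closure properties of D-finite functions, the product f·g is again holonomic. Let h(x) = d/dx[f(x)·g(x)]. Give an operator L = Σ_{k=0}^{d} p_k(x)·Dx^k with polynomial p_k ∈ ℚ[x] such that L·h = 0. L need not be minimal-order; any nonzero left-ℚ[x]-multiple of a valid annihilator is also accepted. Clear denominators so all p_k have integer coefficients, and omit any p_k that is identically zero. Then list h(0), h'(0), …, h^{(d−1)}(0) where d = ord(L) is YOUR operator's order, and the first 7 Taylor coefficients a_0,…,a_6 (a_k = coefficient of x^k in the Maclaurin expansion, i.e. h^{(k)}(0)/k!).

L = (18 - 8·x - 28·x^2 + 32·x^3 + 64·x^4) + (4 + 34·x + 24·x^2 + 64·x^3)·Dx + (-1 + x^2 + 8·x^3 + 16·x^4)·Dx^2  (order 2).
h: a_k = 8, 48, 168, 1888/3, 5720/3, 90896/15, 798616/45, …
ICs: h(0) = 8, h′(0) = 48.

f: a_k = 2, 0, -4, 0, 4/3, 0, -8/45, …
g: a_k = 4, 4, 20, 36, 116, 260, 724, …
Sym-product of L_f,L_g gives L₀ (≤ ord 2).
h=h₀': d/dx-closure on L₀ ⇒ L.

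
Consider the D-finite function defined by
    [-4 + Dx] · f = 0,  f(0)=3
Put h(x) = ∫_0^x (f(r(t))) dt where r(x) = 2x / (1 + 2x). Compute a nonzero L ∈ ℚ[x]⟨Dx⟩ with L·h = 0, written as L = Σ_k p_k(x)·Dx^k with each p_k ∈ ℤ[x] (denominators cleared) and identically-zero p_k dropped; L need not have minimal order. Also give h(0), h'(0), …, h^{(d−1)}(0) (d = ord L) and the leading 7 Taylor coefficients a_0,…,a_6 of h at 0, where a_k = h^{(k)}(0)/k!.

L = -8·Dx + (1 + 4·x + 4·x^2)·Dx^2  (order 2).
h: a_k = 0, 3, 12, 16, -8, -64/5, 448/15, …
ICs: h(0) = 0, h′(0) = 3.

f: a_k = 3, 12, 24, 32, 32, 128/5, 256/15, …
h₀=f(r): pull back L_f along r ⇒ L₀.
Integrate: L := L₀·Dx.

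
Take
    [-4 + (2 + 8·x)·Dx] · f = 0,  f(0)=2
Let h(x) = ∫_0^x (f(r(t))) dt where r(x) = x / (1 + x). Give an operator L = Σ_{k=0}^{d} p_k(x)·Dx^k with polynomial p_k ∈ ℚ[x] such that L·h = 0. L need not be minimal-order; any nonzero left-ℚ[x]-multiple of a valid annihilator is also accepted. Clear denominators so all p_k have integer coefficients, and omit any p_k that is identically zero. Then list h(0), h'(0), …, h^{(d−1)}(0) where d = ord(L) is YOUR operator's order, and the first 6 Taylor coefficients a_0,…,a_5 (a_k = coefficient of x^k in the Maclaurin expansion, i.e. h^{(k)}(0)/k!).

f: a_k = 2, 4, -4, 8, -20, 56, …
f∘r: x↦r, Dx↦Dx/r' in L_f ⇒ L₀.
h=∫₀ˣh₀: take L = L₀·Dx.
L = -2·Dx + (1 + 6·x + 5·x^2)·Dx^2  (order 2).
h: a_k = 0, 2, 2, -8/3, 5, -12, …
ICs: h(0) = 0, h′(0) = 2.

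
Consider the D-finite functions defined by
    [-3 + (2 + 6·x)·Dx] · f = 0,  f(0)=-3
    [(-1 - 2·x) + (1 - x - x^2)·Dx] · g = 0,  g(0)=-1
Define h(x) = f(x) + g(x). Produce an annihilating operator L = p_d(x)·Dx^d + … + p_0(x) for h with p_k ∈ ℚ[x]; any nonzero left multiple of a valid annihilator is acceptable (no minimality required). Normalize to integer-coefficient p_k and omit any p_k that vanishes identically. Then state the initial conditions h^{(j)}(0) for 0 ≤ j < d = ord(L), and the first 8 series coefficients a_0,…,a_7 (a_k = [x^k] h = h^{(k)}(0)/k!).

L = (33 + 117·x + 117·x^2 + 90·x^3) + (-25 - 102·x - 303·x^2 - 378·x^3 - 225·x^4)·Dx + (-2 + 22·x + 90·x^2 - 38·x^3 - 198·x^4 - 90·x^5)·Dx^2  (order 2).
h: a_k = -4, -11/2, 11/8, -129/16, 575/128, -7151/256, 32615/1024, -259521/2048, …
ICs: h(0) = -4, h′(0) = -11/2.

f: a_k = -3, -9/2, 27/8, -81/16, 1215/128, -5103/256, 45927/1024, -216513/2048, …
g: a_k = -1, -1, -2, -3, -5, -8, -13, -21, …
Sum ⇒ L₀ = lclm(L_f,L_g) in ℚ(x)⟨Dx⟩.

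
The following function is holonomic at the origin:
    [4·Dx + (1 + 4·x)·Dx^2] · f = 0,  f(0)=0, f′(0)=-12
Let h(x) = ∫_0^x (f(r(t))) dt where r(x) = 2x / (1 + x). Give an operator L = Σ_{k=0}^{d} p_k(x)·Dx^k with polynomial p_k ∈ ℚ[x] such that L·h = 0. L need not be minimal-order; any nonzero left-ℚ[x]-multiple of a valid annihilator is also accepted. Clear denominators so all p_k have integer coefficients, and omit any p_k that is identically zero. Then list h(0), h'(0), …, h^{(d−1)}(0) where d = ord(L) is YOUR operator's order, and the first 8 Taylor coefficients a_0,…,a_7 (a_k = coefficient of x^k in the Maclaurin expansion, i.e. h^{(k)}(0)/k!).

L = (10 + 18·x)·Dx^2 + (1 + 10·x + 9·x^2)·Dx^3  (order 3).
h: a_k = 0, 0, -12, 40, -182, 984, -29524/5, 37960, …
ICs: h(0) = 0, h′(0) = 0, h′′(0) = -24.

f: a_k = 0, -12, 24, -64, 192, -3072/5, 2048, -49152/7, …
Substitute x→r, Dx→(1/r')Dx; clear ⇒ L₀.
Integrate: L := L₀·Dx.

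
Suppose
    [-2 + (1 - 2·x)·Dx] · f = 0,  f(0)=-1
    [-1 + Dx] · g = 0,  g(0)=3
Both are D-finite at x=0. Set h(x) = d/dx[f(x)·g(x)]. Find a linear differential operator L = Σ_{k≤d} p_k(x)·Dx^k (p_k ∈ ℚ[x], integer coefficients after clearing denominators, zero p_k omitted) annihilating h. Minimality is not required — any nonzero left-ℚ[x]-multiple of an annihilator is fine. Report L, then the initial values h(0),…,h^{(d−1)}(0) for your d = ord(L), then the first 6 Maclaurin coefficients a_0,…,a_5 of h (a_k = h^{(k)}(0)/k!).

f: a_k = -1, -2, -4, -8, -16, -32, …
g: a_k = 3, 3, 3/2, 1/2, 1/8, 1/40, …
L₀ := L_f ⊗_s L_g (sym. prod.), ord ≤ 1.
Differentiate: ansatz ord ≤ ord L₀ ⇒ L.
L = (13 - 12·x + 4·x^2) + (-3 + 8·x - 4·x^2)·Dx  (order 1).
h: a_k = -9, -39, -237/2, -633/2, -6331/8, -75973/40, …
ICs: h(0) = -9.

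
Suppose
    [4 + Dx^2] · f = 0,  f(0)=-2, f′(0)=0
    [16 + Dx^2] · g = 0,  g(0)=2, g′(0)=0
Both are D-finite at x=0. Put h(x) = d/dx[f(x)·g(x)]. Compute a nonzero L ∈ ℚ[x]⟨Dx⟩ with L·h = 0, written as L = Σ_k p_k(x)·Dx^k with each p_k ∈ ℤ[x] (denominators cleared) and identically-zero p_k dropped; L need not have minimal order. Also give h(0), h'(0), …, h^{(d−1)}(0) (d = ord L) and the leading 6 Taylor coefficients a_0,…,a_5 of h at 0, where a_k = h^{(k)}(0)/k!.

f: a_k = -2, 0, 4, 0, -4/3, 0, …
g: a_k = 2, 0, -16, 0, 64/3, 0, …
f·g: L₀ = L_f ⊗_s L_g, ord ≤ 2·2.
Differentiate: ansatz ord ≤ ord L₀ ⇒ L.
L = 144 + 40·Dx^2 + Dx^4  (order 4).
h: a_k = 0, 80, 0, -1312/3, 0, 2336/3, …
ICs: h(0) = 0, h′(0) = 80, h′′(0) = 0, h′′′(0) = -2624.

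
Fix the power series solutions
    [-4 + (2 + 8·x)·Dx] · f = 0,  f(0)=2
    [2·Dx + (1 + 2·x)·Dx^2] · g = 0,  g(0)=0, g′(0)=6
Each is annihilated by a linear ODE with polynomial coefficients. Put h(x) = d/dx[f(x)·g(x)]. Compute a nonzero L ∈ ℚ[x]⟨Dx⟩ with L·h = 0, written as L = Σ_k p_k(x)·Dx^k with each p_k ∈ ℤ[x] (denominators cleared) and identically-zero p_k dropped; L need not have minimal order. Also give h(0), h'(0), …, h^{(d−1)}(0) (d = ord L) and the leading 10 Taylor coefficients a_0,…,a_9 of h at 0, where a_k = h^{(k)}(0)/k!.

L = (2 + 16·x + 8·x^2) + (7 + 54·x + 120·x^2 + 64·x^3)·Dx + (1 + 11·x + 42·x^2 + 64·x^3 + 32·x^4)·Dx^2  (order 2).
h: a_k = 12, 24, -96, 320, -1048, 17424/5, -59328/5, 1448448/35, -1032072/7, 11227088/21, …
ICs: h(0) = 12, h′(0) = 24.

f: a_k = 2, 4, -4, 8, -20, 56, -168, 528, -1716, 5720, …
g: a_k = 0, 6, -6, 8, -12, 96/5, -32, 384/7, -96, 512/3, …
Sym-product of L_f,L_g gives L₀ (≤ ord 2).
h=h₀': d/dx-closure on L₀ ⇒ L.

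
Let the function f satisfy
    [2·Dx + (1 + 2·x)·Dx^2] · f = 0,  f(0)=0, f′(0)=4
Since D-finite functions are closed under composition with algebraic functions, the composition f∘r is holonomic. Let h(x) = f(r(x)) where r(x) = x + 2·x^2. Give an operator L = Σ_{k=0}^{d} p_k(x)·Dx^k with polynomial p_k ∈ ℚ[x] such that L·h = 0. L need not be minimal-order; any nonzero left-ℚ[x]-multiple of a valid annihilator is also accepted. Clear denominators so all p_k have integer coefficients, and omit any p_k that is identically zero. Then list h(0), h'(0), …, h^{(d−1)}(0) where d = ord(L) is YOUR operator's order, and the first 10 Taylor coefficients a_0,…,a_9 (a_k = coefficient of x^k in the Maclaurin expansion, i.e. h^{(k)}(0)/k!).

f: a_k = 0, 4, -4, 16/3, -8, 64/5, -64/3, 256/7, -64, 1024/9, …
Change of var in L_f (x↦r) gives L₀.
L = (-2 + 8·x + 16·x^2)·Dx + (1 + 6·x + 12·x^2 + 16·x^3)·Dx^2  (order 2).
h: a_k = 0, 4, 4, -32/3, 8, 64/5, -128/3, 256/7, 64, -2048/9, …
ICs: h(0) = 0, h′(0) = 4.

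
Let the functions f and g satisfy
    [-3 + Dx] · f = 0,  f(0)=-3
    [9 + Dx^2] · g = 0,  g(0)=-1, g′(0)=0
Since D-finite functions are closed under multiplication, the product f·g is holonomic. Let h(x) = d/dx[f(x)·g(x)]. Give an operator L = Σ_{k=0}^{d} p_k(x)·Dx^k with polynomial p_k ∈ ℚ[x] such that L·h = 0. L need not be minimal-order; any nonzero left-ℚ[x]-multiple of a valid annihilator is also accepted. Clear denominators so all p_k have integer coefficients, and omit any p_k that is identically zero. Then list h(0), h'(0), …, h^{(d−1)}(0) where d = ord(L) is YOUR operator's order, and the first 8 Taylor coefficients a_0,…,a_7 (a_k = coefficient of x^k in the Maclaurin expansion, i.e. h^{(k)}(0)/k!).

f: a_k = -3, -9, -27/2, -27/2, -81/8, -243/40, -243/80, -729/560, …
g: a_k = -1, 0, 9/2, 0, -27/8, 0, 81/80, 0, …
L₀ := L_f ⊗_s L_g (sym. prod.), ord ≤ 2.
h=h₀': d/dx-closure on L₀ ⇒ L.
L = 18 - 6·Dx + Dx^2  (order 2).
h: a_k = 9, 0, -81, -162, -243/2, 0, 729/10, 2187/35, …
ICs: h(0) = 9, h′(0) = 0.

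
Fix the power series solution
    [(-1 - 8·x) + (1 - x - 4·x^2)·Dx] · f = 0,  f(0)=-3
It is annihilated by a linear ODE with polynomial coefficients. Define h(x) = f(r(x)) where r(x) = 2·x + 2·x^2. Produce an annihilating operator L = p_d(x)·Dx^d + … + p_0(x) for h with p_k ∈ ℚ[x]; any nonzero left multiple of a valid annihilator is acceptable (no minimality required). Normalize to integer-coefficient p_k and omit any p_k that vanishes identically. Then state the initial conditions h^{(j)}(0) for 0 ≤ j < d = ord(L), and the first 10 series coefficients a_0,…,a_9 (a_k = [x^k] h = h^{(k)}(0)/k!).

L = (2 + 36·x + 96·x^2 + 64·x^3) + (-1 + 2·x + 18·x^2 + 32·x^3 + 16·x^4)·Dx  (order 1).
h: a_k = -3, -6, -66, -336, -2100, -12456, -74520, -445824, -2665200, -15939168, …
ICs: h(0) = -3.

f: a_k = -3, -3, -15, -27, -87, -195, -543, -1323, -3495, -8787, …
Substitute x→r, Dx→(1/r')Dx; clear ⇒ L₀.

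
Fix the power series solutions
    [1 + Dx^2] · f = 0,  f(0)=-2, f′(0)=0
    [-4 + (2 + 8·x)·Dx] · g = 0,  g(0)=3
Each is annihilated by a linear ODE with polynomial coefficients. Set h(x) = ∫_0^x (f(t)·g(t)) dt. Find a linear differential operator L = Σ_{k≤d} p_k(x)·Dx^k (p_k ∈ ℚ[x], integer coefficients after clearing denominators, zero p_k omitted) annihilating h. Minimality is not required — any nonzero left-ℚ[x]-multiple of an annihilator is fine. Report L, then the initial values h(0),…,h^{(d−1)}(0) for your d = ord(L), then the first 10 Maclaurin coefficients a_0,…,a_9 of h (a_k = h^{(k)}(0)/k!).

f: a_k = -2, 0, 1, 0, -1/12, 0, 1/360, 0, -1/20160, 0, …
g: a_k = 3, 6, -6, 12, -30, 84, -252, 792, -2574, 8580, …
Sym-product of L_f,L_g gives L₀ (≤ ord 2).
Integrate: L := L₀·Dx.
L = (13 + 8·x + 16·x^2)·Dx + (-4 - 16·x)·Dx^2 + (1 + 8·x + 16·x^2)·Dx^3  (order 3).
h: a_k = 0, -6, -6, 5, -9/2, 43/4, -313/12, 56941/840, -90059/480, 32917807/60480, …
ICs: h(0) = 0, h′(0) = -6, h′′(0) = -12.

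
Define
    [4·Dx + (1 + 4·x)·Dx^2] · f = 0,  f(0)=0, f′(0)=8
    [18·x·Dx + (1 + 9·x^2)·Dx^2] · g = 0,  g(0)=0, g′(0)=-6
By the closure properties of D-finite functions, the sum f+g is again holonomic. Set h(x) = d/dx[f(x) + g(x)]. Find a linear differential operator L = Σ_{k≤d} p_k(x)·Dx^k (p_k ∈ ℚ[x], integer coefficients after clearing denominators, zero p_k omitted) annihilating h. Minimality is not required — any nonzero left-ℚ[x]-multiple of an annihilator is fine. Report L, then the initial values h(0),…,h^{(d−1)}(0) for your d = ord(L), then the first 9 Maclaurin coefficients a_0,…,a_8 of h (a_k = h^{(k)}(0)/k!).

L = (-36 - 432·x + 972·x^2 + 1296·x^3) + (-25 - 72·x - 189·x^2 + 1944·x^3 + 2592·x^4)·Dx + (-2 + x + 36·x^2 + 81·x^3 + 486·x^4 + 648·x^5)·Dx^2  (order 2).
h: a_k = 2, -32, 182, -512, 1562, -8192, 37142, -131072, 484922, …
ICs: h(0) = 2, h′(0) = -32.

f: a_k = 0, 8, -16, 128/3, -128, 2048/5, -4096/3, 32768/7, -16384, …
g: a_k = 0, -6, 0, 18, 0, -486/5, 0, 4374/7, 0, …
Sum ⇒ L₀ = lclm(L_f,L_g) in ℚ(x)⟨Dx⟩.
h=h₀': d/dx-closure on L₀ ⇒ L.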